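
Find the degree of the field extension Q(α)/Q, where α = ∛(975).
[Q(α):Q] = 3

The minimal polynomial of α is x^3 - 975, irreducible over Q since 975 is not a perfect cube (so x^3 - 975 has no rational root). Hence [Q(α):Q] = deg(m_α) = 3.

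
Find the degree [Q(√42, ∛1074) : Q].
[Q(√42, ∛1074) : Q] = 6

Let L = Q(√42, ∛1074). Since Q(√42) ⊂ L and [Q(√42):Q] = 2, the tower law gives 2 | [L:Q]. Likewise Q(∛1074) ⊂ L with [Q(∛1074):Q] = 3 (because 1074 is not a perfect cube), so 3 | [L:Q]. As gcd(2,3) = 1, [L:Q] is divisible by 6. Conversely L is generated over Q by √42 and ∛1074, so [L:Q] ≤ 2·3 = 6. Therefore [Q(√42, ∛1074) : Q] = 6.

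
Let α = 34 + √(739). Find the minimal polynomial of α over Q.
m_α(x) = x^2 - 68x + 417

From α - 34 = √(739), squaring gives (α - 34)^2 = 739, i.e. α^2 - 68α + 1156 = 739, so α^2 - 68α + 417 = 0. The discriminant of x^2 - 68x + 417 is (-68)^2 - 4·(417) = 4624 - 1668 = 2956, and 4·(739) is not a perfect square in Q since 739 is squarefree and ≠ 1. Hence x^2 - 68x + 417 is irreducible over Q and is the minimal polynomial of α.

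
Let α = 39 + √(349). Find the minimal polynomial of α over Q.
m_α(x) = x^2 - 78x + 1172

From α - 39 = √(349), squaring gives (α - 39)^2 = 349, i.e. α^2 - 78α + 1521 = 349, so α^2 - 78α + 1172 = 0. The discriminant of x^2 - 78x + 1172 is (-78)^2 - 4·(1172) = 6084 - 4688 = 1396, and 4·(349) is not a perfect square in Q since 349 is squarefree and ≠ 1. Hence x^2 - 78x + 1172 is irreducible over Q and is the minimal polynomial of α.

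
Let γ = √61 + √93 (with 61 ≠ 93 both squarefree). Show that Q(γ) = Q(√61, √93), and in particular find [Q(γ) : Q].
[Q(γ) : Q] = 4 (equivalently, Q(γ) = Q(√61, √93))

Obviously Q(γ) ⊆ Q(√61, √93), and [Q(√61, √93):Q] = 4 (since 61, 93 are distinct squarefree integers > 1 with 5673 not a perfect square). To show equality we compute the minimal polynomial of γ. From γ = √61 + √93: γ^2 = 61 + 2√(5673) + 93 = 154 + 2√(5673), so γ^2 - 154 = 2√(5673); squaring, (γ^2 - 154)^2 = 4·5673, i.e. γ^4 - 308γ^2 + 23716 - 22692 = 0, i.e. γ^4 - 308γ^2 + 1024 = 0. So γ is a root of x^4 - 308x^2 + 1024. This polynomial is irreducible over Q: it has no rational root (each ±√61 ± √93 is irrational), and any factorization into two quadratics over Q would force √(5673) ∈ Q (pairing opposite roots) or √61, √93 ∈ Q (other pairings), all impossible. Hence [Q(γ):Q] = 4 = [Q(√61, √93):Q], so Q(γ) = Q(√61, √93).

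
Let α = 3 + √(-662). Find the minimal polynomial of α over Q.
m_α(x) = x^2 - 6x + 671

From α - 3 = √(-662), squaring gives (α - 3)^2 = -662, i.e. α^2 - 6α + 9 = -662, so α^2 - 6α + 671 = 0. The discriminant of x^2 - 6x + 671 is (-6)^2 - 4·(671) = 36 - 2684 = -2648, and 4·(-662) is not a perfect square in Q since -662 is squarefree and ≠ 1. Hence x^2 - 6x + 671 is irreducible over Q and is the minimal polynomial of α.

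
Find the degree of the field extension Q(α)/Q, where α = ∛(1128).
[Q(α):Q] = 3

The minimal polynomial of α is x^3 - 1128, irreducible over Q since 1128 is not a perfect cube (so x^3 - 1128 has no rational root). Hence [Q(α):Q] = deg(m_α) = 3.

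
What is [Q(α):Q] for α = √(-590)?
[Q(α):Q] = 2

[Q(α):Q] equals the degree of the minimal polynomial of α. Here α^2 = -590 and x^2 + 590 is irreducible (d = -590 is squarefree, ≠ 1, hence not a square), so deg(m_α) = 2. Thus [Q(α):Q] = 2.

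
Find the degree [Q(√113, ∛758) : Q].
[Q(√113, ∛758) : Q] = 6

Let L = Q(√113, ∛758). Since Q(√113) ⊂ L and [Q(√113):Q] = 2, the tower law gives 2 | [L:Q]. Likewise Q(∛758) ⊂ L with [Q(∛758):Q] = 3 (because 758 is not a perfect cube), so 3 | [L:Q]. As gcd(2,3) = 1, [L:Q] is divisible by 6. Conversely L is generated over Q by √113 and ∛758, so [L:Q] ≤ 2·3 = 6. Therefore [Q(√113, ∛758) : Q] = 6.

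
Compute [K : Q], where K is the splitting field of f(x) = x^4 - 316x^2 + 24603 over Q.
[K : Q] = 4

Solving the quadratic in x^2: x^2 = (316 ± √(316^2 - 4·24603))/2 = (316 ± √1444)/2 = (316 ± 38)/2, giving x^2 = 177 or x^2 = 139. So f(x) = (x^2 - 177)(x^2 - 139) and the roots of f are ±√177, ±√139. Hence the splitting field is K = Q(√177, √139). Since 177 and 139 are distinct squarefree integers > 1, their product 24603 is not a perfect square, so √139 ∉ Q(√177). By the tower law [K:Q] = [Q(√177,√139):Q(√177)] · [Q(√177):Q] = 2 · 2 = 4.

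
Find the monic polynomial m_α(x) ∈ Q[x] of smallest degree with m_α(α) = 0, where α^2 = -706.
m_α(x) = x^2 + 706

α satisfies α^2 + 706 = 0, so x^2 + 706 annihilates α. Since d = -706 is squarefree and ≠ 1, it is not a perfect square in Q, so x^2 + 706 has no rational root and is therefore irreducible over Q (a degree-2 polynomial over a field is irreducible iff it has no root). Hence m_α(x) = x^2 + 706.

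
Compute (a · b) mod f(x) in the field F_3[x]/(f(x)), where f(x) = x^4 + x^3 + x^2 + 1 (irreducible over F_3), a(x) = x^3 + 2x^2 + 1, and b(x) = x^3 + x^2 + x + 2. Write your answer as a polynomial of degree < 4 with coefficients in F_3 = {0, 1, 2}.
a · b ≡ x^2 + 2x + 2 (mod f(x))

Multiply in F_3[x]: a(x)·b(x) = (x^3 + 2x^2 + 1)·(x^3 + x^2 + x + 2) = x^6 + 2x^3 + 2x^2 + x + 2. This has degree ≥ 4, so divide by f(x) over F_3: x^6 + 2x^3 + 2x^2 + x + 2 = (x^2 + 2x)·(x^4 + x^3 + x^2 + 1) + (x^2 + 2x + 2). Hence a·b ≡ x^2 + 2x + 2 (mod f). (F_3[x]/(f) is a field with 3^4 = 81 elements since f is irreducible of degree 4.)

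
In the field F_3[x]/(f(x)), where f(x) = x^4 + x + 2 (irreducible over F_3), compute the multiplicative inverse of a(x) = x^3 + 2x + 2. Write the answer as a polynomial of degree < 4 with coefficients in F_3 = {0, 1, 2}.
a(x)^(-1) ≡ x^3 + x + 2 (mod f(x))

Since f is irreducible over F_3, F_3[x]/(f) is a field and a(x) ≠ 0 has an inverse. Apply the extended Euclidean algorithm to f(x) and a(x) in F_3[x]: f(x) = (x)·a(x) + (x^2 + 2x + 2);  a(x) = (x + 1)·(x^2 + 2x + 2) + (x);  (x^2 + 2x + 2) = (x + 2)·(x) + (2). The last nonzero remainder is the constant 2 = gcd(f, a) in F_3. Back-substituting through the division chain expresses 2 = s(x)·a(x) + t(x)·f(x) with s(x) ≡ 2x^3 + 2x + 1 (mod f), so (2x^3 + 2x + 1)·a(x) ≡ 2 (mod f). Multiplying by 2^(-1) ≡ 2 in F_3 gives a(x)^(-1) ≡ 2·(2x^3 + 2x + 1) ≡ x^3 + x + 2 (mod f). Check: (x^3 + 2x + 2)·(x^3 + x + 2) = x^6 + x^3 + 2x^2 + 1 ≡ 1 (mod x^4 + x + 2).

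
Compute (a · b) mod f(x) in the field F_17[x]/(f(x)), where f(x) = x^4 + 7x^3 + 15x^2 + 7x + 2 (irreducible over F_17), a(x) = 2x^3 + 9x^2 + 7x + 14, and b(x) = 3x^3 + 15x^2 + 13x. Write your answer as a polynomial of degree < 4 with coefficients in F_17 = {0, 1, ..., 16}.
a · b ≡ 3x^3 + 5x^2 + 5x + 9 (mod f(x))

Multiply in F_17[x]: a(x)·b(x) = (2x^3 + 9x^2 + 7x + 14)·(3x^3 + 15x^2 + 13x) = 6x^6 + 6x^5 + 12x^4 + 9x^3 + 12x^2 + 12x. This has degree ≥ 4, so divide by f(x) over F_17: 6x^6 + 6x^5 + 12x^4 + 9x^3 + 12x^2 + 12x = (6x^2 + 15x + 4)·(x^4 + 7x^3 + 15x^2 + 7x + 2) + (3x^3 + 5x^2 + 5x + 9). Hence a·b ≡ 3x^3 + 5x^2 + 5x + 9 (mod f). (F_17[x]/(f) is a field with 17^4 = 83521 elements since f is irreducible of degree 4.)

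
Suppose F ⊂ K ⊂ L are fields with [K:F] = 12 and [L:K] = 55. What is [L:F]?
[L:F] = 660

The tower law says that for any tower of field extensions F ⊂ K ⊂ L with finite degrees, [L:F] = [L:K] · [K:F]. Here this gives [L:F] = 55 · 12 = 660.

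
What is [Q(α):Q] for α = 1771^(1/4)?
[Q(α):Q] = 4

α is a root of x^4 - 1771. By Eisenstein's criterion at the prime p = 7 (which divides the constant term 1771 but p^2 = 49 does not, since 1771 is squarefree), x^4 - 1771 is irreducible over Q. Hence [Q(α):Q] = 4.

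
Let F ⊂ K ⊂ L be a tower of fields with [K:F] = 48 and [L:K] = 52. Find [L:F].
[L:F] = 2496

The tower law says that for any tower of field extensions F ⊂ K ⊂ L with finite degrees, [L:F] = [L:K] · [K:F]. Here this gives [L:F] = 52 · 48 = 2496.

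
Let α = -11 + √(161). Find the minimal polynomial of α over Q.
m_α(x) = x^2 + 22x - 40

From α + 11 = √(161), squaring gives (α + 11)^2 = 161, i.e. α^2 + 22α + 121 = 161, so α^2 + 22α - 40 = 0. The discriminant of x^2 + 22x - 40 is (22)^2 - 4·(-40) = 484 + 160 = 644, and 4·(161) is not a perfect square in Q since 161 is squarefree and ≠ 1. Hence x^2 + 22x - 40 is irreducible over Q and is the minimal polynomial of α.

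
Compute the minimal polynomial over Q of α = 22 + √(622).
m_α(x) = x^2 - 44x - 138

From α - 22 = √(622), squaring gives (α - 22)^2 = 622, i.e. α^2 - 44α + 484 = 622, so α^2 - 44α - 138 = 0. The discriminant of x^2 - 44x - 138 is (-44)^2 - 4·(-138) = 1936 + 552 = 2488, and 4·(622) is not a perfect square in Q since 622 is squarefree and ≠ 1. Hence x^2 - 44x - 138 is irreducible over Q and is the minimal polynomial of α.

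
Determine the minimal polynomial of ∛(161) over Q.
m_α(x) = x^3 - 161

α satisfies α^3 = 161, so x^3 - 161 annihilates α. By the rational root test, a rational root p/q (in lowest terms) of x^3 - 161 would satisfy p^3 = 161 q^3, forcing q = 1 and p^3 = 161; but 161 is not a perfect cube, contradiction. A monic cubic over Q with no rational root is irreducible (any nontrivial factorization would include a linear factor). Hence x^3 - 161 is the minimal polynomial of α, and in particular [Q(α):Q] = 3.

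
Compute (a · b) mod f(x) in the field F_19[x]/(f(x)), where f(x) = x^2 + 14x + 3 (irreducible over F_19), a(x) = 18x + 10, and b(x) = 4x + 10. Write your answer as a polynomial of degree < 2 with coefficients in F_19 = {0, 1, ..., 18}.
a · b ≡ 10x + 17 (mod f(x))

Multiply in F_19[x]: a(x)·b(x) = (18x + 10)·(4x + 10) = 15x^2 + 11x + 5. This has degree ≥ 2, so divide by f(x) over F_19: 15x^2 + 11x + 5 = (15)·(x^2 + 14x + 3) + (10x + 17). Hence a·b ≡ 10x + 17 (mod f). (F_19[x]/(f) is a field with 19^2 = 361 elements since f is irreducible of degree 2.)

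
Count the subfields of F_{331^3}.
F_{331^3} has 2 subfields

The subfields of F_{p^n} are exactly the fields F_{p^d} for d | n (each is the fixed field of the unique index-d subgroup of Gal(F_{p^n}/F_p) ≅ Z/nZ). The divisors of n = 3 are {1, 3}, giving 2 subfields: F_{331^1}, F_{331^3}.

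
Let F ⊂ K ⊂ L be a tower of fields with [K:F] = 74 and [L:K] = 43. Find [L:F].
[L:F] = 3182

The tower law says that for any tower of field extensions F ⊂ K ⊂ L with finite degrees, [L:F] = [L:K] · [K:F]. Here this gives [L:F] = 43 · 74 = 3182.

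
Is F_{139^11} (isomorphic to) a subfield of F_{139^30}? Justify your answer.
No: F_{139^11} is not a subfield of F_{139^30}

F_{p^m} embeds in F_{p^n} iff m | n. Here 11 ∤ 30 (since 30 = 2·11 + 8 with remainder 8 ≠ 0), so F_{139^11} is not a subfield of F_{139^30}. Equivalently: if it were, the tower law would give 11 = [F_{139^11}:F_139] dividing [F_{139^30}:F_139] = 30, contradiction.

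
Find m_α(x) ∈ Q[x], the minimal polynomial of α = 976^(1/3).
m_α(x) = x^3 - 976

α satisfies α^3 = 976, so x^3 - 976 annihilates α. By the rational root test, a rational root p/q (in lowest terms) of x^3 - 976 would satisfy p^3 = 976 q^3, forcing q = 1 and p^3 = 976; but 976 is not a perfect cube, contradiction. A monic cubic over Q with no rational root is irreducible (any nontrivial factorization would include a linear factor). Hence x^3 - 976 is the minimal polynomial of α, and in particular [Q(α):Q] = 3.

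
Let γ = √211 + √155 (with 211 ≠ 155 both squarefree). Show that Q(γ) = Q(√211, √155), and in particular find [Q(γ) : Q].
[Q(γ) : Q] = 4 (equivalently, Q(γ) = Q(√211, √155))

Obviously Q(γ) ⊆ Q(√211, √155), and [Q(√211, √155):Q] = 4 (since 211, 155 are distinct squarefree integers > 1 with 32705 not a perfect square). To show equality we compute the minimal polynomial of γ. From γ = √211 + √155: γ^2 = 211 + 2√(32705) + 155 = 366 + 2√(32705), so γ^2 - 366 = 2√(32705); squaring, (γ^2 - 366)^2 = 4·32705, i.e. γ^4 - 732γ^2 + 133956 - 130820 = 0, i.e. γ^4 - 732γ^2 + 3136 = 0. So γ is a root of x^4 - 732x^2 + 3136. This polynomial is irreducible over Q: it has no rational root (each ±√211 ± √155 is irrational), and any factorization into two quadratics over Q would force √(32705) ∈ Q (pairing opposite roots) or √211, √155 ∈ Q (other pairings), all impossible. Hence [Q(γ):Q] = 4 = [Q(√211, √155):Q], so Q(γ) = Q(√211, √155).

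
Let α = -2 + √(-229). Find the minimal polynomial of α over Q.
m_α(x) = x^2 + 4x + 233

From α + 2 = √(-229), squaring gives (α + 2)^2 = -229, i.e. α^2 + 4α + 4 = -229, so α^2 + 4α + 233 = 0. The discriminant of x^2 + 4x + 233 is (4)^2 - 4·(233) = 16 - 932 = -916, and 4·(-229) is not a perfect square in Q since -229 is squarefree and ≠ 1. Hence x^2 + 4x + 233 is irreducible over Q and is the minimal polynomial of α.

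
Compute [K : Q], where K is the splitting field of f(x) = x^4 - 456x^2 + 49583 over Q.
[K : Q] = 4

Solving the quadratic in x^2: x^2 = (456 ± √(456^2 - 4·49583))/2 = (456 ± √9604)/2 = (456 ± 98)/2, giving x^2 = 179 or x^2 = 277. So f(x) = (x^2 - 179)(x^2 - 277) and the roots of f are ±√179, ±√277. Hence the splitting field is K = Q(√179, √277). Since 179 and 277 are distinct squarefree integers > 1, their product 49583 is not a perfect square, so √277 ∉ Q(√179). By the tower law [K:Q] = [Q(√179,√277):Q(√179)] · [Q(√179):Q] = 2 · 2 = 4.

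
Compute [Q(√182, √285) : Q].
[Q(√182, √285) : Q] = 4

[Q(√182):Q] = 2 (min poly x^2 - 182, irreducible since 182 is squarefree > 1). For the top step, suppose √285 ∈ Q(√182), say √285 = c + d√182 with c, d ∈ Q. Squaring: 285 = c^2 + 182d^2 + 2cd√182. Since √182 ∉ Q this forces 2cd = 0. If d = 0 then √285 = c ∈ Q, contradicting 285 squarefree > 1. If c = 0 then 285 = 182d^2, so 182·285 = (182d)^2 is a perfect square in Q — but 182·285 = 51870 is not a perfect square (since 182 and 285 are distinct squarefree integers). Contradiction. Hence √285 ∉ Q(√182), so x^2 - 285 stays irreducible over Q(√182) and [Q(√182, √285) : Q(√182)] = 2. By the tower law, [Q(√182, √285) : Q] = 2 · 2 = 4.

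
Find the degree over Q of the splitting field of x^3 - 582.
[K : Q] = 6

The roots of x^3 - 582 are ∛582, ω∛582, ω^2∛582 where ω = e^(2πi/3) is a primitive cube root of unity, so K = Q(∛582, ω). Now [Q(∛582):Q] = 3 (since 582 is not a perfect cube, x^3 - 582 is irreducible) and [Q(ω):Q] = 2. Both 2 and 3 divide [K:Q], and [K:Q] ≤ 3·2 = 6, so [K:Q] = 6. (Equivalently: Q(∛582) ⊂ R but ω ∉ R, so [K : Q(∛582)] = 2.)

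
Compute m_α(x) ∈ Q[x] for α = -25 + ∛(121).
m_α(x) = x^3 + 75x^2 + 1875x + 15504

Set β = α + 25 = ∛(121), so β^3 = 121. Then (α + 25)^3 - 121 = 0, i.e. α is a root of g(x) = (x + 25)^3 - 121 = x^3 + 75x^2 + 1875x + 15504. Since g(x) = h(x + 25) where h(x) = x^3 - 121, and h is irreducible over Q (because 121 is not a perfect cube, so h has no rational root, and a monic cubic with no rational root is irreducible), g is also irreducible (irreducibility is preserved under the substitution x → x + 25). Hence m_α(x) = x^3 + 75x^2 + 1875x + 15504.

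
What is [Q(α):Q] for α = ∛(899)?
[Q(α):Q] = 3

The minimal polynomial of α is x^3 - 899, irreducible over Q since 899 is not a perfect cube (so x^3 - 899 has no rational root). Hence [Q(α):Q] = deg(m_α) = 3.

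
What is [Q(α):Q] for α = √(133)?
[Q(α):Q] = 2

[Q(α):Q] equals the degree of the minimal polynomial of α. Here α^2 = 133 and x^2 - 133 is irreducible (d = 133 is squarefree, ≠ 1, hence not a square), so deg(m_α) = 2. Thus [Q(α):Q] = 2.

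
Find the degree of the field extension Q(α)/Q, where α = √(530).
[Q(α):Q] = 2

[Q(α):Q] equals the degree of the minimal polynomial of α. Here α^2 = 530 and x^2 - 530 is irreducible (d = 530 is squarefree, ≠ 1, hence not a square), so deg(m_α) = 2. Thus [Q(α):Q] = 2.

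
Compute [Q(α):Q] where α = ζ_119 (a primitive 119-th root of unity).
[Q(α):Q] = 96

The minimal polynomial of ζ_119 over Q is the 119-th cyclotomic polynomial Φ_119(x), which is irreducible over Q and has degree φ(119) = 96. Hence [Q(α):Q] = φ(119) = 96.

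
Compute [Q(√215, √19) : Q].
[Q(√215, √19) : Q] = 4

[Q(√215):Q] = 2 (min poly x^2 - 215, irreducible since 215 is squarefree > 1). For the top step, suppose √19 ∈ Q(√215), say √19 = c + d√215 with c, d ∈ Q. Squaring: 19 = c^2 + 215d^2 + 2cd√215. Since √215 ∉ Q this forces 2cd = 0. If d = 0 then √19 = c ∈ Q, contradicting 19 squarefree > 1. If c = 0 then 19 = 215d^2, so 215·19 = (215d)^2 is a perfect square in Q — but 215·19 = 4085 is not a perfect square (since 215 and 19 are distinct squarefree integers). Contradiction. Hence √19 ∉ Q(√215), so x^2 - 19 stays irreducible over Q(√215) and [Q(√215, √19) : Q(√215)] = 2. By the tower law, [Q(√215, √19) : Q] = 2 · 2 = 4.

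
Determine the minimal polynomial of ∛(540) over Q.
m_α(x) = x^3 - 540

α satisfies α^3 = 540, so x^3 - 540 annihilates α. By the rational root test, a rational root p/q (in lowest terms) of x^3 - 540 would satisfy p^3 = 540 q^3, forcing q = 1 and p^3 = 540; but 540 is not a perfect cube, contradiction. A monic cubic over Q with no rational root is irreducible (any nontrivial factorization would include a linear factor). Hence x^3 - 540 is the minimal polynomial of α, and in particular [Q(α):Q] = 3.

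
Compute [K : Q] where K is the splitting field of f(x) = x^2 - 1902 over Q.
[K : Q] = 2

f(x) = x^2 - 1902 factors as (x - √1902)(x + √1902). The splitting field is K = Q(√1902). Since 1902 is squarefree and > 1, it is not a perfect square, so x^2 - 1902 is irreducible over Q and [Q(√1902) : Q] = 2. Hence [K : Q] = 2.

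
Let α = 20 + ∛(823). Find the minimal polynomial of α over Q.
m_α(x) = x^3 - 60x^2 + 1200x - 8823

Set β = α - 20 = ∛(823), so β^3 = 823. Then (α - 20)^3 - 823 = 0, i.e. α is a root of g(x) = (x - 20)^3 - 823 = x^3 - 60x^2 + 1200x - 8823. Since g(x) = h(x - 20) where h(x) = x^3 - 823, and h is irreducible over Q (because 823 is not a perfect cube, so h has no rational root, and a monic cubic with no rational root is irreducible), g is also irreducible (irreducibility is preserved under the substitution x → x - 20). Hence m_α(x) = x^3 - 60x^2 + 1200x - 8823.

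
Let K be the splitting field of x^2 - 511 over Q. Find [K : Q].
[K : Q] = 2

f(x) = x^2 - 511 factors as (x - √511)(x + √511). The splitting field is K = Q(√511). Since 511 is squarefree and > 1, it is not a perfect square, so x^2 - 511 is irreducible over Q and [Q(√511) : Q] = 2. Hence [K : Q] = 2.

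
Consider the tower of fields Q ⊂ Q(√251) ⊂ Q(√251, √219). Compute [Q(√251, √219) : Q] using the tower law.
[Q(√251, √219) : Q] = 4

[Q(√251):Q] = 2 (min poly x^2 - 251, irreducible since 251 is squarefree > 1). For the top step, suppose √219 ∈ Q(√251), say √219 = c + d√251 with c, d ∈ Q. Squaring: 219 = c^2 + 251d^2 + 2cd√251. Since √251 ∉ Q this forces 2cd = 0. If d = 0 then √219 = c ∈ Q, contradicting 219 squarefree > 1. If c = 0 then 219 = 251d^2, so 251·219 = (251d)^2 is a perfect square in Q — but 251·219 = 54969 is not a perfect square (since 251 and 219 are distinct squarefree integers). Contradiction. Hence √219 ∉ Q(√251), so x^2 - 219 stays irreducible over Q(√251) and [Q(√251, √219) : Q(√251)] = 2. By the tower law, [Q(√251, √219) : Q] = 2 · 2 = 4.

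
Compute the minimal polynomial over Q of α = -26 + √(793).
m_α(x) = x^2 + 52x - 117

From α + 26 = √(793), squaring gives (α + 26)^2 = 793, i.e. α^2 + 52α + 676 = 793, so α^2 + 52α - 117 = 0. The discriminant of x^2 + 52x - 117 is (52)^2 - 4·(-117) = 2704 + 468 = 3172, and 4·(793) is not a perfect square in Q since 793 is squarefree and ≠ 1. Hence x^2 + 52x - 117 is irreducible over Q and is the minimal polynomial of α.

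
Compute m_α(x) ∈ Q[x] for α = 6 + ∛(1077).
m_α(x) = x^3 - 18x^2 + 108x - 1293

Set β = α - 6 = ∛(1077), so β^3 = 1077. Then (α - 6)^3 - 1077 = 0, i.e. α is a root of g(x) = (x - 6)^3 - 1077 = x^3 - 18x^2 + 108x - 1293. Since g(x) = h(x - 6) where h(x) = x^3 - 1077, and h is irreducible over Q (because 1077 is not a perfect cube, so h has no rational root, and a monic cubic with no rational root is irreducible), g is also irreducible (irreducibility is preserved under the substitution x → x - 6). Hence m_α(x) = x^3 - 18x^2 + 108x - 1293.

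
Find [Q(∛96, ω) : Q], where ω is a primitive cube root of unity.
[Q(∛96, ω) : Q] = 6

[Q(∛96):Q] = 3 (min poly x^3 - 96, irreducible since 96 is not a perfect cube). [Q(ω):Q] = 2 (min poly x^2 + x + 1). Since Q(∛96) ⊂ R and ω ∉ R, we have ω ∉ Q(∛96), so x^2 + x + 1 remains irreducible over Q(∛96) and [Q(∛96, ω) : Q(∛96)] = 2. By the tower law, [Q(∛96, ω) : Q] = 3 · 2 = 6. (In fact Q(∛96, ω) is the splitting field of x^3 - 96 over Q.)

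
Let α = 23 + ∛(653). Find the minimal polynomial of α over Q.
m_α(x) = x^3 - 69x^2 + 1587x - 12820

Set β = α - 23 = ∛(653), so β^3 = 653. Then (α - 23)^3 - 653 = 0, i.e. α is a root of g(x) = (x - 23)^3 - 653 = x^3 - 69x^2 + 1587x - 12820. Since g(x) = h(x - 23) where h(x) = x^3 - 653, and h is irreducible over Q (because 653 is not a perfect cube, so h has no rational root, and a monic cubic with no rational root is irreducible), g is also irreducible (irreducibility is preserved under the substitution x → x - 23). Hence m_α(x) = x^3 - 69x^2 + 1587x - 12820.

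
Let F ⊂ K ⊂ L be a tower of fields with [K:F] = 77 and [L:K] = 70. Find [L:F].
[L:F] = 5390

The tower law says that for any tower of field extensions F ⊂ K ⊂ L with finite degrees, [L:F] = [L:K] · [K:F]. Here this gives [L:F] = 70 · 77 = 5390.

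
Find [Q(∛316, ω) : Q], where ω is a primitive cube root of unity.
[Q(∛316, ω) : Q] = 6

[Q(∛316):Q] = 3 (min poly x^3 - 316, irreducible since 316 is not a perfect cube). [Q(ω):Q] = 2 (min poly x^2 + x + 1). Since Q(∛316) ⊂ R and ω ∉ R, we have ω ∉ Q(∛316), so x^2 + x + 1 remains irreducible over Q(∛316) and [Q(∛316, ω) : Q(∛316)] = 2. By the tower law, [Q(∛316, ω) : Q] = 3 · 2 = 6. (In fact Q(∛316, ω) is the splitting field of x^3 - 316 over Q.)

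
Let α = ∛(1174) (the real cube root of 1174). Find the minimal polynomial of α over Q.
m_α(x) = x^3 - 1174

α satisfies α^3 = 1174, so x^3 - 1174 annihilates α. By the rational root test, a rational root p/q (in lowest terms) of x^3 - 1174 would satisfy p^3 = 1174 q^3, forcing q = 1 and p^3 = 1174; but 1174 is not a perfect cube, contradiction. A monic cubic over Q with no rational root is irreducible (any nontrivial factorization would include a linear factor). Hence x^3 - 1174 is the minimal polynomial of α, and in particular [Q(α):Q] = 3.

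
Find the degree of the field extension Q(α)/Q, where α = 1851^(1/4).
[Q(α):Q] = 4

α is a root of x^4 - 1851. By Eisenstein's criterion at the prime p = 3 (which divides the constant term 1851 but p^2 = 9 does not, since 1851 is squarefree), x^4 - 1851 is irreducible over Q. Hence [Q(α):Q] = 4.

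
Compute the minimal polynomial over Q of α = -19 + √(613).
m_α(x) = x^2 + 38x - 252

From α + 19 = √(613), squaring gives (α + 19)^2 = 613, i.e. α^2 + 38α + 361 = 613, so α^2 + 38α - 252 = 0. The discriminant of x^2 + 38x - 252 is (38)^2 - 4·(-252) = 1444 + 1008 = 2452, and 4·(613) is not a perfect square in Q since 613 is squarefree and ≠ 1. Hence x^2 + 38x - 252 is irreducible over Q and is the minimal polynomial of α.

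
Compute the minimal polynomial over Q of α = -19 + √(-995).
m_α(x) = x^2 + 38x + 1356

From α + 19 = √(-995), squaring gives (α + 19)^2 = -995, i.e. α^2 + 38α + 361 = -995, so α^2 + 38α + 1356 = 0. The discriminant of x^2 + 38x + 1356 is (38)^2 - 4·(1356) = 1444 - 5424 = -3980, and 4·(-995) is not a perfect square in Q since -995 is squarefree and ≠ 1. Hence x^2 + 38x + 1356 is irreducible over Q and is the minimal polynomial of α.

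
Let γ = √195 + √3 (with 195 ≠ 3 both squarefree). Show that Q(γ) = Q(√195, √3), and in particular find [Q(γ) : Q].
[Q(γ) : Q] = 4 (equivalently, Q(γ) = Q(√195, √3))

Obviously Q(γ) ⊆ Q(√195, √3), and [Q(√195, √3):Q] = 4 (since 195, 3 are distinct squarefree integers > 1 with 585 not a perfect square). To show equality we compute the minimal polynomial of γ. From γ = √195 + √3: γ^2 = 195 + 2√(585) + 3 = 198 + 2√(585), so γ^2 - 198 = 2√(585); squaring, (γ^2 - 198)^2 = 4·585, i.e. γ^4 - 396γ^2 + 39204 - 2340 = 0, i.e. γ^4 - 396γ^2 + 36864 = 0. So γ is a root of x^4 - 396x^2 + 36864. This polynomial is irreducible over Q: it has no rational root (each ±√195 ± √3 is irrational), and any factorization into two quadratics over Q would force √(585) ∈ Q (pairing opposite roots) or √195, √3 ∈ Q (other pairings), all impossible. Hence [Q(γ):Q] = 4 = [Q(√195, √3):Q], so Q(γ) = Q(√195, √3).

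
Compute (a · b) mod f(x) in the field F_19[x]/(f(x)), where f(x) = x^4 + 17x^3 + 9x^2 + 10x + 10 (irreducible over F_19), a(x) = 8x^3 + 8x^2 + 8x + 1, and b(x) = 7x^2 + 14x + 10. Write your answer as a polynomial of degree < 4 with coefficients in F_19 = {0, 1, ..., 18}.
a · b ≡ 7x^2 + 2x + 3 (mod f(x))

Multiply in F_19[x]: a(x)·b(x) = (8x^3 + 8x^2 + 8x + 1)·(7x^2 + 14x + 10) = 18x^5 + 16x^4 + x^3 + 9x^2 + 18x + 10. This has degree ≥ 4, so divide by f(x) over F_19: 18x^5 + 16x^4 + x^3 + 9x^2 + 18x + 10 = (18x + 14)·(x^4 + 17x^3 + 9x^2 + 10x + 10) + (7x^2 + 2x + 3). Hence a·b ≡ 7x^2 + 2x + 3 (mod f). (F_19[x]/(f) is a field with 19^4 = 130321 elements since f is irreducible of degree 4.)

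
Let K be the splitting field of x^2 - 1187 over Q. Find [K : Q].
[K : Q] = 2

f(x) = x^2 - 1187 factors as (x - √1187)(x + √1187). The splitting field is K = Q(√1187). Since 1187 is squarefree and > 1, it is not a perfect square, so x^2 - 1187 is irreducible over Q and [Q(√1187) : Q] = 2. Hence [K : Q] = 2.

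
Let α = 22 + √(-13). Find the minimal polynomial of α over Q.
m_α(x) = x^2 - 44x + 497

From α - 22 = √(-13), squaring gives (α - 22)^2 = -13, i.e. α^2 - 44α + 484 = -13, so α^2 - 44α + 497 = 0. The discriminant of x^2 - 44x + 497 is (-44)^2 - 4·(497) = 1936 - 1988 = -52, and 4·(-13) is not a perfect square in Q since -13 is squarefree and ≠ 1. Hence x^2 - 44x + 497 is irreducible over Q and is the minimal polynomial of α.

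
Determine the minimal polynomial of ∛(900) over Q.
m_α(x) = x^3 - 900

α satisfies α^3 = 900, so x^3 - 900 annihilates α. By the rational root test, a rational root p/q (in lowest terms) of x^3 - 900 would satisfy p^3 = 900 q^3, forcing q = 1 and p^3 = 900; but 900 is not a perfect cube, contradiction. A monic cubic over Q with no rational root is irreducible (any nontrivial factorization would include a linear factor). Hence x^3 - 900 is the minimal polynomial of α, and in particular [Q(α):Q] = 3.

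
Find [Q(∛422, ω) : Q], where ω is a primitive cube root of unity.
[Q(∛422, ω) : Q] = 6

[Q(∛422):Q] = 3 (min poly x^3 - 422, irreducible since 422 is not a perfect cube). [Q(ω):Q] = 2 (min poly x^2 + x + 1). Since Q(∛422) ⊂ R and ω ∉ R, we have ω ∉ Q(∛422), so x^2 + x + 1 remains irreducible over Q(∛422) and [Q(∛422, ω) : Q(∛422)] = 2. By the tower law, [Q(∛422, ω) : Q] = 3 · 2 = 6. (In fact Q(∛422, ω) is the splitting field of x^3 - 422 over Q.)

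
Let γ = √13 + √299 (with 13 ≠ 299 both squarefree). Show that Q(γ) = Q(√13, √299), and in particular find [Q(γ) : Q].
[Q(γ) : Q] = 4 (equivalently, Q(γ) = Q(√13, √299))

Obviously Q(γ) ⊆ Q(√13, √299), and [Q(√13, √299):Q] = 4 (since 13, 299 are distinct squarefree integers > 1 with 3887 not a perfect square). To show equality we compute the minimal polynomial of γ. From γ = √13 + √299: γ^2 = 13 + 2√(3887) + 299 = 312 + 2√(3887), so γ^2 - 312 = 2√(3887); squaring, (γ^2 - 312)^2 = 4·3887, i.e. γ^4 - 624γ^2 + 97344 - 15548 = 0, i.e. γ^4 - 624γ^2 + 81796 = 0. So γ is a root of x^4 - 624x^2 + 81796. This polynomial is irreducible over Q: it has no rational root (each ±√13 ± √299 is irrational), and any factorization into two quadratics over Q would force √(3887) ∈ Q (pairing opposite roots) or √13, √299 ∈ Q (other pairings), all impossible. Hence [Q(γ):Q] = 4 = [Q(√13, √299):Q], so Q(γ) = Q(√13, √299).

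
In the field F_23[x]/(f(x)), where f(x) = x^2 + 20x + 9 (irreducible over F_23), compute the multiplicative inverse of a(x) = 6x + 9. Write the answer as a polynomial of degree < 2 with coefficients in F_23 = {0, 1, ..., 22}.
a(x)^(-1) ≡ 18x + 11 (mod f(x))

Since f is irreducible over F_23, F_23[x]/(f) is a field and a(x) ≠ 0 has an inverse. Apply the extended Euclidean algorithm to f(x) and a(x) in F_23[x]: f(x) = (4x + 5)·a(x) + (10). The last nonzero remainder is the constant 10 = gcd(f, a) in F_23. Back-substituting through the division chain expresses 10 = s(x)·a(x) + t(x)·f(x) with s(x) ≡ 19x + 18 (mod f), so (19x + 18)·a(x) ≡ 10 (mod f). Multiplying by 10^(-1) ≡ 7 in F_23 gives a(x)^(-1) ≡ 7·(19x + 18) ≡ 18x + 11 (mod f). Check: (6x + 9)·(18x + 11) = 16x^2 + 21x + 7 ≡ 1 (mod x^2 + 20x + 9).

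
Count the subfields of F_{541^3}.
F_{541^3} has 2 subfields

The subfields of F_{p^n} are exactly the fields F_{p^d} for d | n (each is the fixed field of the unique index-d subgroup of Gal(F_{p^n}/F_p) ≅ Z/nZ). The divisors of n = 3 are {1, 3}, giving 2 subfields: F_{541^1}, F_{541^3}.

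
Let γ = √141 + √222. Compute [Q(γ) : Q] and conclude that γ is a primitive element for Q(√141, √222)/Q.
[Q(γ) : Q] = 4 (equivalently, Q(γ) = Q(√141, √222))

Obviously Q(γ) ⊆ Q(√141, √222), and [Q(√141, √222):Q] = 4 (since 141, 222 are distinct squarefree integers > 1 with 31302 not a perfect square). To show equality we compute the minimal polynomial of γ. From γ = √141 + √222: γ^2 = 141 + 2√(31302) + 222 = 363 + 2√(31302), so γ^2 - 363 = 2√(31302); squaring, (γ^2 - 363)^2 = 4·31302, i.e. γ^4 - 726γ^2 + 131769 - 125208 = 0, i.e. γ^4 - 726γ^2 + 6561 = 0. So γ is a root of x^4 - 726x^2 + 6561. This polynomial is irreducible over Q: it has no rational root (each ±√141 ± √222 is irrational), and any factorization into two quadratics over Q would force √(31302) ∈ Q (pairing opposite roots) or √141, √222 ∈ Q (other pairings), all impossible. Hence [Q(γ):Q] = 4 = [Q(√141, √222):Q], so Q(γ) = Q(√141, √222).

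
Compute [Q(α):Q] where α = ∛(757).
[Q(α):Q] = 3

The minimal polynomial of α is x^3 - 757, irreducible over Q since 757 is not a perfect cube (so x^3 - 757 has no rational root). Hence [Q(α):Q] = deg(m_α) = 3.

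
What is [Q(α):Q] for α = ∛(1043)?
[Q(α):Q] = 3

The minimal polynomial of α is x^3 - 1043, irreducible over Q since 1043 is not a perfect cube (so x^3 - 1043 has no rational root). Hence [Q(α):Q] = deg(m_α) = 3.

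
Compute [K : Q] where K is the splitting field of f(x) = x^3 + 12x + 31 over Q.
[K : Q] = 6

By the rational root test, any rational root of the monic integer polynomial f(x) = x^3 + 12x + 31 must be an integer dividing the constant term 31, i.e. one of ±{1, 31}. Evaluating: f(1) = 44, f(-1) = 18, f(31) = 30194, f(-31) = -30132; none is 0, so f has no rational root and is therefore irreducible over Q (a cubic with no linear factor over a field is irreducible). For an irreducible cubic, the Galois group is A_3 or S_3 according as the discriminant disc(f) = -4a^3 - 27b^2 = -4·(12)^3 - 27·(31)^2 = -32859 is or is not a square in Q. Here disc(f) = -32859 is not a perfect square in Q, so the Galois group of f over Q is not contained in A_3 and must be all of S_3. The splitting field has degree |S_3| = 6 over Q, so [K : Q] = 6.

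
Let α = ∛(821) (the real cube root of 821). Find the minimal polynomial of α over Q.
m_α(x) = x^3 - 821

α satisfies α^3 = 821, so x^3 - 821 annihilates α. By the rational root test, a rational root p/q (in lowest terms) of x^3 - 821 would satisfy p^3 = 821 q^3, forcing q = 1 and p^3 = 821; but 821 is not a perfect cube, contradiction. A monic cubic over Q with no rational root is irreducible (any nontrivial factorization would include a linear factor). Hence x^3 - 821 is the minimal polynomial of α, and in particular [Q(α):Q] = 3.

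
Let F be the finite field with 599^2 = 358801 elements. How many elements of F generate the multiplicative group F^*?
There are φ(358800) = 84480 primitive elements

F_q^* is cyclic of order q - 1 = 358800. A cyclic group of order m has exactly φ(m) generators. Here m = 358800 = 2^4 · 3 · 5^2 · 13 · 23, so the number of primitive elements is φ(358800) = 84480.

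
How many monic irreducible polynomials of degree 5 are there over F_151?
There are 15700545120 monic irreducible polynomials of degree 5 over F_151

Each element of F_{151^5} that lies in no proper subfield is a root of exactly one monic irreducible of degree 5 over F_151, and each such polynomial has 5 distinct roots in F_{151^5}. By Möbius inversion the count is N_151(5) = (1/5) Σ_{d|5} μ(5/d) · 151^d = (1/5)(μ(5)·151^1 + μ(1)·151^5) = 78502725600/5 = 15700545120.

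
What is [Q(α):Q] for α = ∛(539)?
[Q(α):Q] = 3

The minimal polynomial of α is x^3 - 539, irreducible over Q since 539 is not a perfect cube (so x^3 - 539 has no rational root). Hence [Q(α):Q] = deg(m_α) = 3.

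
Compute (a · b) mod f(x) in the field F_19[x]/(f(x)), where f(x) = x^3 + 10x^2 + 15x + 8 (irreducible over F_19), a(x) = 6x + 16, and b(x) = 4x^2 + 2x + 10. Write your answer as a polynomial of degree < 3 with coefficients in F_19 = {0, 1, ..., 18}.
a · b ≡ 7x^2 + 17x + 6 (mod f(x))

Multiply in F_19[x]: a(x)·b(x) = (6x + 16)·(4x^2 + 2x + 10) = 5x^3 + 16x + 8. This has degree ≥ 3, so divide by f(x) over F_19: 5x^3 + 16x + 8 = (5)·(x^3 + 10x^2 + 15x + 8) + (7x^2 + 17x + 6). Hence a·b ≡ 7x^2 + 17x + 6 (mod f). (F_19[x]/(f) is a field with 19^3 = 6859 elements since f is irreducible of degree 3.)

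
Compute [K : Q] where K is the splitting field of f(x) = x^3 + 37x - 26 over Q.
[K : Q] = 6

By the rational root test, any rational root of the monic integer polynomial f(x) = x^3 + 37x - 26 must be an integer dividing the constant term -26, i.e. one of ±{1, 2, 13, 26}. Evaluating: f(1) = 12, f(-1) = -64, f(2) = 56, f(-2) = -108, f(13) = 2652, f(-13) = -2704, f(26) = 18512, f(-26) = -18564; none is 0, so f has no rational root and is therefore irreducible over Q (a cubic with no linear factor over a field is irreducible). For an irreducible cubic, the Galois group is A_3 or S_3 according as the discriminant disc(f) = -4a^3 - 27b^2 = -4·(37)^3 - 27·(-26)^2 = -220864 is or is not a square in Q. Here disc(f) = -220864 is not a perfect square in Q, so the Galois group of f over Q is not contained in A_3 and must be all of S_3. The splitting field has degree |S_3| = 6 over Q, so [K : Q] = 6.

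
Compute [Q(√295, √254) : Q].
[Q(√295, √254) : Q] = 4

[Q(√295):Q] = 2 (min poly x^2 - 295, irreducible since 295 is squarefree > 1). For the top step, suppose √254 ∈ Q(√295), say √254 = c + d√295 with c, d ∈ Q. Squaring: 254 = c^2 + 295d^2 + 2cd√295. Since √295 ∉ Q this forces 2cd = 0. If d = 0 then √254 = c ∈ Q, contradicting 254 squarefree > 1. If c = 0 then 254 = 295d^2, so 295·254 = (295d)^2 is a perfect square in Q — but 295·254 = 74930 is not a perfect square (since 295 and 254 are distinct squarefree integers). Contradiction. Hence √254 ∉ Q(√295), so x^2 - 254 stays irreducible over Q(√295) and [Q(√295, √254) : Q(√295)] = 2. By the tower law, [Q(√295, √254) : Q] = 2 · 2 = 4.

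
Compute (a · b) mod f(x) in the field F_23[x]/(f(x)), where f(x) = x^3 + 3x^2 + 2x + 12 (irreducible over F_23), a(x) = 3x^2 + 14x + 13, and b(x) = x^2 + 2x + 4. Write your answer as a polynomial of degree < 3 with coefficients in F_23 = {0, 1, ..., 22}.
a · b ≡ 14x^2 + x + 12 (mod f(x))

Multiply in F_23[x]: a(x)·b(x) = (3x^2 + 14x + 13)·(x^2 + 2x + 4) = 3x^4 + 20x^3 + 7x^2 + 13x + 6. This has degree ≥ 3, so divide by f(x) over F_23: 3x^4 + 20x^3 + 7x^2 + 13x + 6 = (3x + 11)·(x^3 + 3x^2 + 2x + 12) + (14x^2 + x + 12). Hence a·b ≡ 14x^2 + x + 12 (mod f). (F_23[x]/(f) is a field with 23^3 = 12167 elements since f is irreducible of degree 3.)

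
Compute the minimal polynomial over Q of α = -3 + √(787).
m_α(x) = x^2 + 6x - 778

From α + 3 = √(787), squaring gives (α + 3)^2 = 787, i.e. α^2 + 6α + 9 = 787, so α^2 + 6α - 778 = 0. The discriminant of x^2 + 6x - 778 is (6)^2 - 4·(-778) = 36 + 3112 = 3148, and 4·(787) is not a perfect square in Q since 787 is squarefree and ≠ 1. Hence x^2 + 6x - 778 is irreducible over Q and is the minimal polynomial of α.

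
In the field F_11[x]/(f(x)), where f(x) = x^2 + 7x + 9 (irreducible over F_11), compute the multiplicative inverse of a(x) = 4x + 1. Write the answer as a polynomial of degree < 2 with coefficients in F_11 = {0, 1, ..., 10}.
a(x)^(-1) ≡ x + 4 (mod f(x))

Since f is irreducible over F_11, F_11[x]/(f) is a field and a(x) ≠ 0 has an inverse. Apply the extended Euclidean algorithm to f(x) and a(x) in F_11[x]: f(x) = (3x + 1)·a(x) + (8). The last nonzero remainder is the constant 8 = gcd(f, a) in F_11. Back-substituting through the division chain expresses 8 = s(x)·a(x) + t(x)·f(x) with s(x) ≡ 8x + 10 (mod f), so (8x + 10)·a(x) ≡ 8 (mod f). Multiplying by 8^(-1) ≡ 7 in F_11 gives a(x)^(-1) ≡ 7·(8x + 10) ≡ x + 4 (mod f). Check: (4x + 1)·(x + 4) = 4x^2 + 6x + 4 ≡ 1 (mod x^2 + 7x + 9).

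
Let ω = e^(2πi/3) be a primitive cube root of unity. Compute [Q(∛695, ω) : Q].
[Q(∛695, ω) : Q] = 6

[Q(∛695):Q] = 3 (min poly x^3 - 695, irreducible since 695 is not a perfect cube). [Q(ω):Q] = 2 (min poly x^2 + x + 1). Since Q(∛695) ⊂ R and ω ∉ R, we have ω ∉ Q(∛695), so x^2 + x + 1 remains irreducible over Q(∛695) and [Q(∛695, ω) : Q(∛695)] = 2. By the tower law, [Q(∛695, ω) : Q] = 3 · 2 = 6. (In fact Q(∛695, ω) is the splitting field of x^3 - 695 over Q.)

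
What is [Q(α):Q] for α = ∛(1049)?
[Q(α):Q] = 3

The minimal polynomial of α is x^3 - 1049, irreducible over Q since 1049 is not a perfect cube (so x^3 - 1049 has no rational root). Hence [Q(α):Q] = deg(m_α) = 3.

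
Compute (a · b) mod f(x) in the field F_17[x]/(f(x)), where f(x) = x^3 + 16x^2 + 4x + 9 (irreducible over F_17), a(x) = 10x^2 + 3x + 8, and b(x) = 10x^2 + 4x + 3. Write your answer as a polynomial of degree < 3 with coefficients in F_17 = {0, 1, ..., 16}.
a · b ≡ 11x^2 + 8x + 7 (mod f(x))

Multiply in F_17[x]: a(x)·b(x) = (10x^2 + 3x + 8)·(10x^2 + 4x + 3) = 15x^4 + 2x^3 + 3x^2 + 7x + 7. This has degree ≥ 3, so divide by f(x) over F_17: 15x^4 + 2x^3 + 3x^2 + 7x + 7 = (15x)·(x^3 + 16x^2 + 4x + 9) + (11x^2 + 8x + 7). Hence a·b ≡ 11x^2 + 8x + 7 (mod f). (F_17[x]/(f) is a field with 17^3 = 4913 elements since f is irreducible of degree 3.)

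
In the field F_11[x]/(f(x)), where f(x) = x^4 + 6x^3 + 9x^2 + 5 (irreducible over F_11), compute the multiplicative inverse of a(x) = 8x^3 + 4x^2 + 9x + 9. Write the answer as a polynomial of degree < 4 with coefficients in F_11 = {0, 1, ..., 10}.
a(x)^(-1) ≡ 5x^3 + 4x^2 + 8x (mod f(x))

Since f is irreducible over F_11, F_11[x]/(f) is a field and a(x) ≠ 0 has an inverse. Apply the extended Euclidean algorithm to f(x) and a(x) in F_11[x]: f(x) = (7x)·a(x) + (x^2 + 3x + 5);  a(x) = (8x + 2)·(x^2 + 3x + 5) + (7x + 10);  (x^2 + 3x + 5) = (8x)·(7x + 10) + (5). The last nonzero remainder is the constant 5 = gcd(f, a) in F_11. Back-substituting through the division chain expresses 5 = s(x)·a(x) + t(x)·f(x) with s(x) ≡ 3x^3 + 9x^2 + 7x (mod f), so (3x^3 + 9x^2 + 7x)·a(x) ≡ 5 (mod f). Multiplying by 5^(-1) ≡ 9 in F_11 gives a(x)^(-1) ≡ 9·(3x^3 + 9x^2 + 7x) ≡ 5x^3 + 4x^2 + 8x (mod f). Check: (8x^3 + 4x^2 + 9x + 9)·(5x^3 + 4x^2 + 8x) = 7x^6 + 8x^5 + 4x^4 + 3x^3 + 9x^2 + 6x ≡ 1 (mod x^4 + 6x^3 + 9x^2 + 5).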